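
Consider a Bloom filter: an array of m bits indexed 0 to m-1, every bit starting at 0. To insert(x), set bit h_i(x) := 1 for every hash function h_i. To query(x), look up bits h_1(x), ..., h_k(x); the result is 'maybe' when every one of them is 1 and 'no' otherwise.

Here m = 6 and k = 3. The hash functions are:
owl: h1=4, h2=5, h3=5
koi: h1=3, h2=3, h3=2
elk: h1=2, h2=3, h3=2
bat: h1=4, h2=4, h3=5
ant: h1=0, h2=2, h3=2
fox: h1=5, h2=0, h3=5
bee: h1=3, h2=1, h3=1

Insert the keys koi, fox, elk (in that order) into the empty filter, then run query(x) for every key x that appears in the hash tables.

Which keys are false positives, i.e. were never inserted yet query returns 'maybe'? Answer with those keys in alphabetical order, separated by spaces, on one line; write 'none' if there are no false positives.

Start: bits=000000
After insert 'koi': sets bits 2 3 -> bits=001100
After insert 'fox': sets bits 0 5 -> bits=101101
After insert 'elk': sets bits 2 3 -> bits=101101
Not inserted: ant bat bee owl — query each against bits=101101:
query ant: checks bit0=1, bit2=1 (all 1) -> maybe => FALSE POSITIVE
query bat: checks bit4=0, bit5=1 (has a 0) -> no => not a false positive
query bee: checks bit1=0, bit3=1 (has a 0) -> no => not a false positive
query owl: checks bit4=0, bit5=1 (has a 0) -> no => not a false positive
False positives (alphabetical): ant

Answer: ant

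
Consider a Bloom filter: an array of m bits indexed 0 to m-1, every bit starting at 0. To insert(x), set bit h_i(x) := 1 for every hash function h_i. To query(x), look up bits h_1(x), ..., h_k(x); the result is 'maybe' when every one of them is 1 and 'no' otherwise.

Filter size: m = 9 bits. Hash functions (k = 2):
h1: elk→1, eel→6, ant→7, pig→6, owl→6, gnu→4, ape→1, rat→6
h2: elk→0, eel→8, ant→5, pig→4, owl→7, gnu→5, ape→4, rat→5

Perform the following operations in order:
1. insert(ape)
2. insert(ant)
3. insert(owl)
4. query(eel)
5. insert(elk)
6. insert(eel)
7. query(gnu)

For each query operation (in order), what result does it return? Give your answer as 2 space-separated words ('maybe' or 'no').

Start: bits=000000000
Op 1: insert ape -> sets bits 1 4 -> bits=010010000
Op 2: insert ant -> sets bits 5 7 -> bits=010011010
Op 3: insert owl -> sets bits 6 7 -> bits=010011110
Op 4: query eel -> checks bit6=1, bit8=0 (has a 0) -> no
Op 5: insert elk -> sets bits 0 1 -> bits=110011110
Op 6: insert eel -> sets bits 6 8 -> bits=110011111
Op 7: query gnu -> checks bit4=1, bit5=1 (all 1) -> maybe
Query results in order: no maybe

Answer: no maybe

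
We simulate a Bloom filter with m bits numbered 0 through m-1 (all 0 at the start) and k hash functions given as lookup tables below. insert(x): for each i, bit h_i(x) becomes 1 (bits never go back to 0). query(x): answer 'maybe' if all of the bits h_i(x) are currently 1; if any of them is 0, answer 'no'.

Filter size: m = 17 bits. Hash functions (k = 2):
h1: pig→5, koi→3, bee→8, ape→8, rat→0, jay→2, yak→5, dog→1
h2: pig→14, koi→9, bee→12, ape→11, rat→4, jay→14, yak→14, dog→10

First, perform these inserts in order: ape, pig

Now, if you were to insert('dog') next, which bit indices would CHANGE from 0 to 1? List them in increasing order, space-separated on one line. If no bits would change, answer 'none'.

Start: bits=00000000000000000
After insert 'ape': sets bits 8 11 -> bits=00000000100100000
After insert 'pig': sets bits 5 14 -> bits=00000100100100100
insert 'dog' would touch bits 1 10; currently bit1=0, bit10=0
Bits that are 0 among those (would change 0->1): 1 10

Answer: 1 10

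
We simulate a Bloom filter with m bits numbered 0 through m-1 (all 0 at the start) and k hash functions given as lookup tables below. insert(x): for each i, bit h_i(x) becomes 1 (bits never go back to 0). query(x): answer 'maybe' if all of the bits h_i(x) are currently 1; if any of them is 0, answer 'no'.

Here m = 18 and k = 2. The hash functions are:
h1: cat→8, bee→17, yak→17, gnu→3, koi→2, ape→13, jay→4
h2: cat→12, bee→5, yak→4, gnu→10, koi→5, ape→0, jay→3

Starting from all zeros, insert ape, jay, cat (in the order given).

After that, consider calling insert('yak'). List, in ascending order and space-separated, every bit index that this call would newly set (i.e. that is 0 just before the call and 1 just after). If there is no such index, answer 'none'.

Answer: 17

Derivation:
Start: bits=000000000000000000
After insert 'ape': sets bits 0 13 -> bits=100000000000010000
After insert 'jay': sets bits 3 4 -> bits=100110000000010000
After insert 'cat': sets bits 8 12 -> bits=100110001000110000
insert 'yak' would touch bits 4 17; currently bit4=1, bit17=0
Bits that are 0 among those (would change 0->1): 17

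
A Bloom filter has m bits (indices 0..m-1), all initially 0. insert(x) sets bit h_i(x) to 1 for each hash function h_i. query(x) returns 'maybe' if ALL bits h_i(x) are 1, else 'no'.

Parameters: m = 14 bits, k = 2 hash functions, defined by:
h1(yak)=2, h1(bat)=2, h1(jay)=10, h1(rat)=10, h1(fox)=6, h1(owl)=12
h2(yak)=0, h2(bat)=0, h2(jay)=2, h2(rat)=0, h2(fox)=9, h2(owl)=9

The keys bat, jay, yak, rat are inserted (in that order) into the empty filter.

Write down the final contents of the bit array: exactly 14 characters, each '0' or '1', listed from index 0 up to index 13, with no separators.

Start: bits=00000000000000
After insert 'bat': sets bits 0 2 -> bits=10100000000000
After insert 'jay': sets bits 2 10 -> bits=10100000001000
After insert 'yak': sets bits 0 2 -> bits=10100000001000
After insert 'rat': sets bits 0 10 -> bits=10100000001000

Answer: 10100000001000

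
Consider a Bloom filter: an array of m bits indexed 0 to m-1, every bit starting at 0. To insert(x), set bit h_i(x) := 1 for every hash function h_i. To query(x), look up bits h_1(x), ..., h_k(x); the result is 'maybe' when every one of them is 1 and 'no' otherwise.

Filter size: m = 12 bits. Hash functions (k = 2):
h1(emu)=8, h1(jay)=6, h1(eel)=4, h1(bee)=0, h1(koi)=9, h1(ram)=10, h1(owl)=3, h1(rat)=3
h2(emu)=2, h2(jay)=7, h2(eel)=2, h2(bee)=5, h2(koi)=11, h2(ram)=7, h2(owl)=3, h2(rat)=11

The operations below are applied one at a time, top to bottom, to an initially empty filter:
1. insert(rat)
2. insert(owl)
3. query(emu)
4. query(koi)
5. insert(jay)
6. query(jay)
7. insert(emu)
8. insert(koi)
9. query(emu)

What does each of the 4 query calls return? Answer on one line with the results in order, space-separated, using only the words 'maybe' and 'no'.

Answer: no no maybe maybe

Derivation:
Start: bits=000000000000
Op 1: insert rat -> sets bits 3 11 -> bits=000100000001
Op 2: insert owl -> sets bits 3 -> bits=000100000001
Op 3: query emu -> checks bit2=0, bit8=0 (has a 0) -> no
Op 4: query koi -> checks bit9=0, bit11=1 (has a 0) -> no
Op 5: insert jay -> sets bits 6 7 -> bits=000100110001
Op 6: query jay -> checks bit6=1, bit7=1 (all 1) -> maybe
Op 7: insert emu -> sets bits 2 8 -> bits=001100111001
Op 8: insert koi -> sets bits 9 11 -> bits=001100111101
Op 9: query emu -> checks bit2=1, bit8=1 (all 1) -> maybe
Query results in order: no no maybe maybe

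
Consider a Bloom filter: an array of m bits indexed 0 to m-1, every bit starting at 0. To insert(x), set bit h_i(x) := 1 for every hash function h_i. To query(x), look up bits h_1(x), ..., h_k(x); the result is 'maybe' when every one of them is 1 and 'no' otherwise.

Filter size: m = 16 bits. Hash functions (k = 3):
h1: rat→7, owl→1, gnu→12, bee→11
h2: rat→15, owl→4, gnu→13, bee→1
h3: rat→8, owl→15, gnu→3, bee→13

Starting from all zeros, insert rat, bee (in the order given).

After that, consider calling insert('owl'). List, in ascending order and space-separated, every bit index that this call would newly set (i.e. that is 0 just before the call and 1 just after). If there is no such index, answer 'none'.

Start: bits=0000000000000000
After insert 'rat': sets bits 7 8 15 -> bits=0000000110000001
After insert 'bee': sets bits 1 11 13 -> bits=0100000110010101
insert 'owl' would touch bits 1 4 15; currently bit1=1, bit4=0, bit15=1
Bits that are 0 among those (would change 0->1): 4

Answer: 4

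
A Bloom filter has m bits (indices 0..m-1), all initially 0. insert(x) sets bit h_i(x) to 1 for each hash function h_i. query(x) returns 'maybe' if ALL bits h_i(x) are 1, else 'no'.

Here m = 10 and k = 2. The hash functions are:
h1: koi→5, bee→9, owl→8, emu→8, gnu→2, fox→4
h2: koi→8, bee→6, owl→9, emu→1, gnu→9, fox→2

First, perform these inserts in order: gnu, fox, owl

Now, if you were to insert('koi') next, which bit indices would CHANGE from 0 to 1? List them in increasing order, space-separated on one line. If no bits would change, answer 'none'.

Start: bits=0000000000
After insert 'gnu': sets bits 2 9 -> bits=0010000001
After insert 'fox': sets bits 2 4 -> bits=0010100001
After insert 'owl': sets bits 8 9 -> bits=0010100011
insert 'koi' would touch bits 5 8; currently bit5=0, bit8=1
Bits that are 0 among those (would change 0->1): 5

Answer: 5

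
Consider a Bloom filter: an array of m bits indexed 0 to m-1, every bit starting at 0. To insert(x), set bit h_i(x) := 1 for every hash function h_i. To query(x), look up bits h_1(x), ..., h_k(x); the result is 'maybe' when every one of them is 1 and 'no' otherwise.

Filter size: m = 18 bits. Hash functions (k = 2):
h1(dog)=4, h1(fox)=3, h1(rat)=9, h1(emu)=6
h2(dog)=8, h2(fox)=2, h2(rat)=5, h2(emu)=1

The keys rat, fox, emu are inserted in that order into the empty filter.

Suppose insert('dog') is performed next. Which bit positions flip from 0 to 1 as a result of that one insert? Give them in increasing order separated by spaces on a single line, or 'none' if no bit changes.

Start: bits=000000000000000000
After insert 'rat': sets bits 5 9 -> bits=000001000100000000
After insert 'fox': sets bits 2 3 -> bits=001101000100000000
After insert 'emu': sets bits 1 6 -> bits=011101100100000000
insert 'dog' would touch bits 4 8; currently bit4=0, bit8=0
Bits that are 0 among those (would change 0->1): 4 8

Answer: 4 8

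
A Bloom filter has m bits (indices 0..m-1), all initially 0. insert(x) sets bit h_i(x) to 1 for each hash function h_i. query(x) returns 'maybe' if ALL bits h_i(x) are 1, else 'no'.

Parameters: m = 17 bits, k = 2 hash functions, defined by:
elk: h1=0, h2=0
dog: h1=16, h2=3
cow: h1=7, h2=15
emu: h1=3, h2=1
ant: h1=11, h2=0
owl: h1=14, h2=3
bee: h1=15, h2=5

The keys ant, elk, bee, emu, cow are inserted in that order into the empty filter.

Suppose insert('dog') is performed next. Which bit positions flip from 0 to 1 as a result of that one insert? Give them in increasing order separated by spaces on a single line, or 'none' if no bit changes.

Answer: 16

Derivation:
Start: bits=00000000000000000
After insert 'ant': sets bits 0 11 -> bits=10000000000100000
After insert 'elk': sets bits 0 -> bits=10000000000100000
After insert 'bee': sets bits 5 15 -> bits=10000100000100010
After insert 'emu': sets bits 1 3 -> bits=11010100000100010
After insert 'cow': sets bits 7 15 -> bits=11010101000100010
insert 'dog' would touch bits 3 16; currently bit3=1, bit16=0
Bits that are 0 among those (would change 0->1): 16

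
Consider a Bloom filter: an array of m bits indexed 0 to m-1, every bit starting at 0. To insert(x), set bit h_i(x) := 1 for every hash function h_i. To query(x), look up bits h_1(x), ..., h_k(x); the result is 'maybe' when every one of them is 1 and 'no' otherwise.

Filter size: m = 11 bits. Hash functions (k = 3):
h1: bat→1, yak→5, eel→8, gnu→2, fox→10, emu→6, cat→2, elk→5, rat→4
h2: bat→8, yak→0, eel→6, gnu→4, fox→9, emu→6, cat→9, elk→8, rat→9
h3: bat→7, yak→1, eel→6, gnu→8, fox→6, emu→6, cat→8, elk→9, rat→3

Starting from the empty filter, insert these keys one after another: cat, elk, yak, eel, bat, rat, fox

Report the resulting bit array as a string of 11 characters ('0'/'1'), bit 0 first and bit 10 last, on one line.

Answer: 11111111111

Derivation:
Start: bits=00000000000
After insert 'cat': sets bits 2 8 9 -> bits=00100000110
After insert 'elk': sets bits 5 8 9 -> bits=00100100110
After insert 'yak': sets bits 0 1 5 -> bits=11100100110
After insert 'eel': sets bits 6 8 -> bits=11100110110
After insert 'bat': sets bits 1 7 8 -> bits=11100111110
After insert 'rat': sets bits 3 4 9 -> bits=11111111110
After insert 'fox': sets bits 6 9 10 -> bits=11111111111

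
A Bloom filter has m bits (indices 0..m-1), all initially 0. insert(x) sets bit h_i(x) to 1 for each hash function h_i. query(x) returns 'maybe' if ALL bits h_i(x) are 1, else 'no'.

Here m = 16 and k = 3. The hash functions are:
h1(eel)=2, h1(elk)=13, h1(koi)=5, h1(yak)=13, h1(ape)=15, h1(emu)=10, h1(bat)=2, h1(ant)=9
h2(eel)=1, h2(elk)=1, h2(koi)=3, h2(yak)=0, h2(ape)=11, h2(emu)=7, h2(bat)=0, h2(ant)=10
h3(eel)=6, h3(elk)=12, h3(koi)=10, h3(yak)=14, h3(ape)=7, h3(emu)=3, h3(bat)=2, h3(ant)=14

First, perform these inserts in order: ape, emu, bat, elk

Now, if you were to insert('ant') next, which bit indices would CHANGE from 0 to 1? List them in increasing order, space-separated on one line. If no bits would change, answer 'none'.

Start: bits=0000000000000000
After insert 'ape': sets bits 7 11 15 -> bits=0000000100010001
After insert 'emu': sets bits 3 7 10 -> bits=0001000100110001
After insert 'bat': sets bits 0 2 -> bits=1011000100110001
After insert 'elk': sets bits 1 12 13 -> bits=1111000100111101
insert 'ant' would touch bits 9 10 14; currently bit9=0, bit10=1, bit14=0
Bits that are 0 among those (would change 0->1): 9 14

Answer: 9 14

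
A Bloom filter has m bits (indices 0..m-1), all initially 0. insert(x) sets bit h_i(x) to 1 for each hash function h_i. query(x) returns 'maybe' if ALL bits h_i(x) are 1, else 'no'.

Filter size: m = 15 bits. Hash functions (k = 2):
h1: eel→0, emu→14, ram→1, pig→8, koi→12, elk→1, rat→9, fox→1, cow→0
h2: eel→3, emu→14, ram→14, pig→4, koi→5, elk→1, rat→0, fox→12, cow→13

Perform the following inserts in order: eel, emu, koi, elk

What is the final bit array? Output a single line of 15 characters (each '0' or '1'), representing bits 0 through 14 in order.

Start: bits=000000000000000
After insert 'eel': sets bits 0 3 -> bits=100100000000000
After insert 'emu': sets bits 14 -> bits=100100000000001
After insert 'koi': sets bits 5 12 -> bits=100101000000101
After insert 'elk': sets bits 1 -> bits=110101000000101

Answer: 110101000000101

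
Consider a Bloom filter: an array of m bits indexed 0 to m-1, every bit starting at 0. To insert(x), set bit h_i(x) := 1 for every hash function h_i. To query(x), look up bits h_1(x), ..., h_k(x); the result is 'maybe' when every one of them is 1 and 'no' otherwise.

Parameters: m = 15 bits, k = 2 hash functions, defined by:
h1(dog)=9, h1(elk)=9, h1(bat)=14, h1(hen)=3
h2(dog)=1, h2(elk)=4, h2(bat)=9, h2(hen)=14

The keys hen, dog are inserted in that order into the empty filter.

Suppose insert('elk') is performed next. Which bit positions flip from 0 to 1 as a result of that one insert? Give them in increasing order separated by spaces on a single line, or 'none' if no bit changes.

Start: bits=000000000000000
After insert 'hen': sets bits 3 14 -> bits=000100000000001
After insert 'dog': sets bits 1 9 -> bits=010100000100001
insert 'elk' would touch bits 4 9; currently bit4=0, bit9=1
Bits that are 0 among those (would change 0->1): 4

Answer: 4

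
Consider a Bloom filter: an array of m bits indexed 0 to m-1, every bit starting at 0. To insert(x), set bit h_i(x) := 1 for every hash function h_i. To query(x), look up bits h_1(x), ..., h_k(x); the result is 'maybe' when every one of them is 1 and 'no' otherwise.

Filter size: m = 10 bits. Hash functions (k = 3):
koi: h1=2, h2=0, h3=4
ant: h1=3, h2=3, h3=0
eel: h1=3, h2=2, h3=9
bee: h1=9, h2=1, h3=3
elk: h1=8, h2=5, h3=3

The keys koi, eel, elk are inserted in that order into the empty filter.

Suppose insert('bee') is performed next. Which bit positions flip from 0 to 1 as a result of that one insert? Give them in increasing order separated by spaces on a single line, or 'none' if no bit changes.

Start: bits=0000000000
After insert 'koi': sets bits 0 2 4 -> bits=1010100000
After insert 'eel': sets bits 2 3 9 -> bits=1011100001
After insert 'elk': sets bits 3 5 8 -> bits=1011110011
insert 'bee' would touch bits 1 3 9; currently bit1=0, bit3=1, bit9=1
Bits that are 0 among those (would change 0->1): 1

Answer: 1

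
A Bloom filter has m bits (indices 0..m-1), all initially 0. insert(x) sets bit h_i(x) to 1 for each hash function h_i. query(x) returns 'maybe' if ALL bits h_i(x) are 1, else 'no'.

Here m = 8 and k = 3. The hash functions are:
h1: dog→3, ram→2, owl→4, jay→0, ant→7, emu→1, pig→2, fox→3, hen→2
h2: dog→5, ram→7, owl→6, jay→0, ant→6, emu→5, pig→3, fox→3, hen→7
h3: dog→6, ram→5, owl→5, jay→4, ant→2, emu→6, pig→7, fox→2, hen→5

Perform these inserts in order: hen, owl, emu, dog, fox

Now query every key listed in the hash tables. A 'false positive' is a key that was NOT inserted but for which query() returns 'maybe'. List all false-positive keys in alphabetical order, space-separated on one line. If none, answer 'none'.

Start: bits=00000000
After insert 'hen': sets bits 2 5 7 -> bits=00100101
After insert 'owl': sets bits 4 5 6 -> bits=00101111
After insert 'emu': sets bits 1 5 6 -> bits=01101111
After insert 'dog': sets bits 3 5 6 -> bits=01111111
After insert 'fox': sets bits 2 3 -> bits=01111111
Not inserted: ant jay pig ram — query each against bits=01111111:
query ant: checks bit2=1, bit6=1, bit7=1 (all 1) -> maybe => FALSE POSITIVE
query jay: checks bit0=0, bit4=1 (has a 0) -> no => not a false positive
query pig: checks bit2=1, bit3=1, bit7=1 (all 1) -> maybe => FALSE POSITIVE
query ram: checks bit2=1, bit5=1, bit7=1 (all 1) -> maybe => FALSE POSITIVE
False positives (alphabetical): ant pig ram

Answer: ant pig ram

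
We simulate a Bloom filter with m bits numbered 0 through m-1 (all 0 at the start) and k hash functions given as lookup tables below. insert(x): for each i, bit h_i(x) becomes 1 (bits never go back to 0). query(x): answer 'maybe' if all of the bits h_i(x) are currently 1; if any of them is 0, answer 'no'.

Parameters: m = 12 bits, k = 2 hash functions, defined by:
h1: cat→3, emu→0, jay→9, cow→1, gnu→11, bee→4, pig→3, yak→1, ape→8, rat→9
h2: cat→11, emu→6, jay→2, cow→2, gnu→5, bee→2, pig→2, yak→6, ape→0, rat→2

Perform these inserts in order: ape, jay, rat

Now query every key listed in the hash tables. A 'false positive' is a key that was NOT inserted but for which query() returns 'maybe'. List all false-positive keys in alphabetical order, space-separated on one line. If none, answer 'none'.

Start: bits=000000000000
After insert 'ape': sets bits 0 8 -> bits=100000001000
After insert 'jay': sets bits 2 9 -> bits=101000001100
After insert 'rat': sets bits 2 9 -> bits=101000001100
Not inserted: bee cat cow emu gnu pig yak — query each against bits=101000001100:
query bee: checks bit2=1, bit4=0 (has a 0) -> no => not a false positive
query cat: checks bit3=0, bit11=0 (has a 0) -> no => not a false positive
query cow: checks bit1=0, bit2=1 (has a 0) -> no => not a false positive
query emu: checks bit0=1, bit6=0 (has a 0) -> no => not a false positive
query gnu: checks bit5=0, bit11=0 (has a 0) -> no => not a false positive
query pig: checks bit2=1, bit3=0 (has a 0) -> no => not a false positive
query yak: checks bit1=0, bit6=0 (has a 0) -> no => not a false positive
False positives (alphabetical): none

Answer: none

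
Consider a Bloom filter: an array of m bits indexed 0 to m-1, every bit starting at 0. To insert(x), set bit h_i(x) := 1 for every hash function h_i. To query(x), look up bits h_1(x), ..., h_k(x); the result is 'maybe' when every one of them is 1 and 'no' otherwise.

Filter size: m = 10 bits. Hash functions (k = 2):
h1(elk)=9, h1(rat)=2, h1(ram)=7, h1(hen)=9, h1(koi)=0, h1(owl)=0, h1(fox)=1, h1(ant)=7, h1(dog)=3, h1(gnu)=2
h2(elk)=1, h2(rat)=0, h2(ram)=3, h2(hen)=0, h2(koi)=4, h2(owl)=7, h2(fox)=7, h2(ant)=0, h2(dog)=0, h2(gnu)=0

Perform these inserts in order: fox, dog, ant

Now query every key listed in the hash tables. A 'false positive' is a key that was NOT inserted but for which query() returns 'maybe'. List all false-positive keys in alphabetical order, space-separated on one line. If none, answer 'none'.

Start: bits=0000000000
After insert 'fox': sets bits 1 7 -> bits=0100000100
After insert 'dog': sets bits 0 3 -> bits=1101000100
After insert 'ant': sets bits 0 7 -> bits=1101000100
Not inserted: elk gnu hen koi owl ram rat — query each against bits=1101000100:
query elk: checks bit1=1, bit9=0 (has a 0) -> no => not a false positive
query gnu: checks bit0=1, bit2=0 (has a 0) -> no => not a false positive
query hen: checks bit0=1, bit9=0 (has a 0) -> no => not a false positive
query koi: checks bit0=1, bit4=0 (has a 0) -> no => not a false positive
query owl: checks bit0=1, bit7=1 (all 1) -> maybe => FALSE POSITIVE
query ram: checks bit3=1, bit7=1 (all 1) -> maybe => FALSE POSITIVE
query rat: checks bit0=1, bit2=0 (has a 0) -> no => not a false positive
False positives (alphabetical): owl ram

Answer: owl ram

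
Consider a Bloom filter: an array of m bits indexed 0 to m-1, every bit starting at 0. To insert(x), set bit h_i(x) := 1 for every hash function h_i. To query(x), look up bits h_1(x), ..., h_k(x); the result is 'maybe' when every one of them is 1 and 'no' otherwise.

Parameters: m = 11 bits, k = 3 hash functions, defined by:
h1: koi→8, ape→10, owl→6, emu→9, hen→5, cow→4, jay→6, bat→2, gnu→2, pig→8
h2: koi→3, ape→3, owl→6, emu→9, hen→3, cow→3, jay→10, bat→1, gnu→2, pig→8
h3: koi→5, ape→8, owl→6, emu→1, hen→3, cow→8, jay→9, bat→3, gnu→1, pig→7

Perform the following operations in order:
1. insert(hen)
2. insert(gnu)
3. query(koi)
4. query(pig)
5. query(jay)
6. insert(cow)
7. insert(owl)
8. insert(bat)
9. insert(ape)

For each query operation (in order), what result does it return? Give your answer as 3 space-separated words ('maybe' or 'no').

Answer: no no no

Derivation:
Start: bits=00000000000
Op 1: insert hen -> sets bits 3 5 -> bits=00010100000
Op 2: insert gnu -> sets bits 1 2 -> bits=01110100000
Op 3: query koi -> checks bit3=1, bit5=1, bit8=0 (has a 0) -> no
Op 4: query pig -> checks bit7=0, bit8=0 (has a 0) -> no
Op 5: query jay -> checks bit6=0, bit9=0, bit10=0 (has a 0) -> no
Op 6: insert cow -> sets bits 3 4 8 -> bits=01111100100
Op 7: insert owl -> sets bits 6 -> bits=01111110100
Op 8: insert bat -> sets bits 1 2 3 -> bits=01111110100
Op 9: insert ape -> sets bits 3 8 10 -> bits=01111110101
Query results in order: no no no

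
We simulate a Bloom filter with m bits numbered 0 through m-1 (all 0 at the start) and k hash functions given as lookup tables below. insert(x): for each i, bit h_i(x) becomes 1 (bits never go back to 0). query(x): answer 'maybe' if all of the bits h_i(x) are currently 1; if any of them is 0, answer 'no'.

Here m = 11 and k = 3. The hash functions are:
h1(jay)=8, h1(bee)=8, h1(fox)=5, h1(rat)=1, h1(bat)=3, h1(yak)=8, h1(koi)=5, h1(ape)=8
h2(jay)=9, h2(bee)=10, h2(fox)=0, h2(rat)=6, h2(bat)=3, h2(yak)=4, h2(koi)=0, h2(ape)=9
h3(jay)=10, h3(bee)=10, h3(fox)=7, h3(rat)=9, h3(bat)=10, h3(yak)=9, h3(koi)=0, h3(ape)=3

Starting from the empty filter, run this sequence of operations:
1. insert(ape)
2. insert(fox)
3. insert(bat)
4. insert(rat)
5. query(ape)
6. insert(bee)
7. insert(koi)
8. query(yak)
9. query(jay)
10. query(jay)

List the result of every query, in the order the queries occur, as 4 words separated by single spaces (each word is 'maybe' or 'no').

Start: bits=00000000000
Op 1: insert ape -> sets bits 3 8 9 -> bits=00010000110
Op 2: insert fox -> sets bits 0 5 7 -> bits=10010101110
Op 3: insert bat -> sets bits 3 10 -> bits=10010101111
Op 4: insert rat -> sets bits 1 6 9 -> bits=11010111111
Op 5: query ape -> checks bit3=1, bit8=1, bit9=1 (all 1) -> maybe
Op 6: insert bee -> sets bits 8 10 -> bits=11010111111
Op 7: insert koi -> sets bits 0 5 -> bits=11010111111
Op 8: query yak -> checks bit4=0, bit8=1, bit9=1 (has a 0) -> no
Op 9: query jay -> checks bit8=1, bit9=1, bit10=1 (all 1) -> maybe
Op 10: query jay -> checks bit8=1, bit9=1, bit10=1 (all 1) -> maybe
Query results in order: maybe no maybe maybe

Answer: maybe no maybe maybe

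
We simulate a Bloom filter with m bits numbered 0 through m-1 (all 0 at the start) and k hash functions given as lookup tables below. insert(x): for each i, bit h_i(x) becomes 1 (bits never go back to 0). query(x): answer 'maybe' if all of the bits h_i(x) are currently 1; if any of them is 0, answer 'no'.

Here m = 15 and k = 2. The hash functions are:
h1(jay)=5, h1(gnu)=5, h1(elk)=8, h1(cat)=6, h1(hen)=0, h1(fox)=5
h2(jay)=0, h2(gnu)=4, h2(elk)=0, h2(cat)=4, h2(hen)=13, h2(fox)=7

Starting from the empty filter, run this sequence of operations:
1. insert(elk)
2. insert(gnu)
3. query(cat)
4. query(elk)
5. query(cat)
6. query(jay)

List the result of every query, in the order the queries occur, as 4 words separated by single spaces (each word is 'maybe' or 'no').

Answer: no maybe no maybe

Derivation:
Start: bits=000000000000000
Op 1: insert elk -> sets bits 0 8 -> bits=100000001000000
Op 2: insert gnu -> sets bits 4 5 -> bits=100011001000000
Op 3: query cat -> checks bit4=1, bit6=0 (has a 0) -> no
Op 4: query elk -> checks bit0=1, bit8=1 (all 1) -> maybe
Op 5: query cat -> checks bit4=1, bit6=0 (has a 0) -> no
Op 6: query jay -> checks bit0=1, bit5=1 (all 1) -> maybe
Query results in order: no maybe no maybe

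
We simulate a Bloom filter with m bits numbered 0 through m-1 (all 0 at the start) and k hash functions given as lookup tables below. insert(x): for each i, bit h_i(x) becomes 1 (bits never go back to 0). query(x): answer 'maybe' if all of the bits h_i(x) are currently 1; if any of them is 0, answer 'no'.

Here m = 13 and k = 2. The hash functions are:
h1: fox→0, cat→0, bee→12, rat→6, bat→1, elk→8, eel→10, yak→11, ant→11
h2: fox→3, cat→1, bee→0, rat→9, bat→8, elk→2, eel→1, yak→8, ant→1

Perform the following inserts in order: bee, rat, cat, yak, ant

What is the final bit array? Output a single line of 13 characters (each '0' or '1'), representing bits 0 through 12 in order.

Answer: 1100001011011

Derivation:
Start: bits=0000000000000
After insert 'bee': sets bits 0 12 -> bits=1000000000001
After insert 'rat': sets bits 6 9 -> bits=1000001001001
After insert 'cat': sets bits 0 1 -> bits=1100001001001
After insert 'yak': sets bits 8 11 -> bits=1100001011011
After insert 'ant': sets bits 1 11 -> bits=1100001011011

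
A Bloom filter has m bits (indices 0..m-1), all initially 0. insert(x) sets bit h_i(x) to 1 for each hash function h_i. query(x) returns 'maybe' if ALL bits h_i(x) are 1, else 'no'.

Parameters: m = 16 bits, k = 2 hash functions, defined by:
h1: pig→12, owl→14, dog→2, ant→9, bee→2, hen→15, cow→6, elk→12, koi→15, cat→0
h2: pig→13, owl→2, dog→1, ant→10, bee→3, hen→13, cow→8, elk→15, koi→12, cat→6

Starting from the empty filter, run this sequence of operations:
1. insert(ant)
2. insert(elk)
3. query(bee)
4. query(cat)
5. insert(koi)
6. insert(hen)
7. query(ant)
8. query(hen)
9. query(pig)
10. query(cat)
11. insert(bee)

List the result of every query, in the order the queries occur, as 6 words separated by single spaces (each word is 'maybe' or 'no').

Start: bits=0000000000000000
Op 1: insert ant -> sets bits 9 10 -> bits=0000000001100000
Op 2: insert elk -> sets bits 12 15 -> bits=0000000001101001
Op 3: query bee -> checks bit2=0, bit3=0 (has a 0) -> no
Op 4: query cat -> checks bit0=0, bit6=0 (has a 0) -> no
Op 5: insert koi -> sets bits 12 15 -> bits=0000000001101001
Op 6: insert hen -> sets bits 13 15 -> bits=0000000001101101
Op 7: query ant -> checks bit9=1, bit10=1 (all 1) -> maybe
Op 8: query hen -> checks bit13=1, bit15=1 (all 1) -> maybe
Op 9: query pig -> checks bit12=1, bit13=1 (all 1) -> maybe
Op 10: query cat -> checks bit0=0, bit6=0 (has a 0) -> no
Op 11: insert bee -> sets bits 2 3 -> bits=0011000001101101
Query results in order: no no maybe maybe maybe no

Answer: no no maybe maybe maybe no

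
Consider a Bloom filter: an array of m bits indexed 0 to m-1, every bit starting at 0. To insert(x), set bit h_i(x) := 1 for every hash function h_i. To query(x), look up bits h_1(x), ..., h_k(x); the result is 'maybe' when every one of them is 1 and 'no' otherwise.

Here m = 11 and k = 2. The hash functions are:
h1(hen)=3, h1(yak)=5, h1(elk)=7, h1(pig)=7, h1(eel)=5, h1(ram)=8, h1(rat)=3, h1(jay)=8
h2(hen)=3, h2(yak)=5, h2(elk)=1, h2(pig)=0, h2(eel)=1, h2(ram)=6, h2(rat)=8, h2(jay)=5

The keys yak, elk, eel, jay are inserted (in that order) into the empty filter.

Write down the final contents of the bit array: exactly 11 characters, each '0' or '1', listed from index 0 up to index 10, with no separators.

Start: bits=00000000000
After insert 'yak': sets bits 5 -> bits=00000100000
After insert 'elk': sets bits 1 7 -> bits=01000101000
After insert 'eel': sets bits 1 5 -> bits=01000101000
After insert 'jay': sets bits 5 8 -> bits=01000101100

Answer: 01000101100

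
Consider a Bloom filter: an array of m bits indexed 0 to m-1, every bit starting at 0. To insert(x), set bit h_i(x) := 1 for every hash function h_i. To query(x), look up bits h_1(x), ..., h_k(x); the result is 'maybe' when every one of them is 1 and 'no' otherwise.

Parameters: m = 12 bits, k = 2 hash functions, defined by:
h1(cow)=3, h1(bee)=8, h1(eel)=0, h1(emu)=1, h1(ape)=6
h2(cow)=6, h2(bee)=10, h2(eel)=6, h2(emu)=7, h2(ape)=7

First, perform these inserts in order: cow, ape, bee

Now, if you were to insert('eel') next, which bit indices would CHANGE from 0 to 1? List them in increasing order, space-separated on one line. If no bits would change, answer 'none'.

Answer: 0

Derivation:
Start: bits=000000000000
After insert 'cow': sets bits 3 6 -> bits=000100100000
After insert 'ape': sets bits 6 7 -> bits=000100110000
After insert 'bee': sets bits 8 10 -> bits=000100111010
insert 'eel' would touch bits 0 6; currently bit0=0, bit6=1
Bits that are 0 among those (would change 0->1): 0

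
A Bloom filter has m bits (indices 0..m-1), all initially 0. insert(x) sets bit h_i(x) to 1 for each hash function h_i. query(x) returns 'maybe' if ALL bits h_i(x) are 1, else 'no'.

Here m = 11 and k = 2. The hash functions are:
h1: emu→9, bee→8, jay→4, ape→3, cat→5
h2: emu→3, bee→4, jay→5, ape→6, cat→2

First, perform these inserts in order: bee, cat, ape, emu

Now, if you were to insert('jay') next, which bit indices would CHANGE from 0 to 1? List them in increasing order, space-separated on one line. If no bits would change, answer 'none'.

Answer: none

Derivation:
Start: bits=00000000000
After insert 'bee': sets bits 4 8 -> bits=00001000100
After insert 'cat': sets bits 2 5 -> bits=00101100100
After insert 'ape': sets bits 3 6 -> bits=00111110100
After insert 'emu': sets bits 3 9 -> bits=00111110110
insert 'jay' would touch bits 4 5; currently bit4=1, bit5=1
Bits that are 0 among those (would change 0->1): none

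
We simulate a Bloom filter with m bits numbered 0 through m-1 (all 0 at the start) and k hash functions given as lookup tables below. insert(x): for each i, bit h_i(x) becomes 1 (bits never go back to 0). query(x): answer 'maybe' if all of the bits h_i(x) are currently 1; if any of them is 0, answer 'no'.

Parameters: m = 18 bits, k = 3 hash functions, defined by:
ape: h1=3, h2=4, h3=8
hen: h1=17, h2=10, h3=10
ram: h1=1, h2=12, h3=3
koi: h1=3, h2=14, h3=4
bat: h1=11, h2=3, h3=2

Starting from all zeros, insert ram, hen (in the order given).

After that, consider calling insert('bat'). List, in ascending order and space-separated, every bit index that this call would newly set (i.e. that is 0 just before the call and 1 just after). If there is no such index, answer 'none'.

Start: bits=000000000000000000
After insert 'ram': sets bits 1 3 12 -> bits=010100000000100000
After insert 'hen': sets bits 10 17 -> bits=010100000010100001
insert 'bat' would touch bits 2 3 11; currently bit2=0, bit3=1, bit11=0
Bits that are 0 among those (would change 0->1): 2 11

Answer: 2 11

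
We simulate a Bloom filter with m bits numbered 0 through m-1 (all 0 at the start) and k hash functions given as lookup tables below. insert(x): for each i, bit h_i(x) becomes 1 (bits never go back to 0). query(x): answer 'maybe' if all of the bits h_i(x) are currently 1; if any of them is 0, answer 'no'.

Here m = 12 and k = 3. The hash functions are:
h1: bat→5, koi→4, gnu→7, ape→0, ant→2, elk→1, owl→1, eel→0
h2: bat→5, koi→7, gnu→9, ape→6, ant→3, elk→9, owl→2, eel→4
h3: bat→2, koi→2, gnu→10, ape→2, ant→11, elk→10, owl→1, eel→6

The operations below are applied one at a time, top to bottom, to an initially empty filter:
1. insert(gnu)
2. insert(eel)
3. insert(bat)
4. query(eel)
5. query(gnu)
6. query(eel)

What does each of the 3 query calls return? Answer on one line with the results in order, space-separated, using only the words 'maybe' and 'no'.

Start: bits=000000000000
Op 1: insert gnu -> sets bits 7 9 10 -> bits=000000010110
Op 2: insert eel -> sets bits 0 4 6 -> bits=100010110110
Op 3: insert bat -> sets bits 2 5 -> bits=101011110110
Op 4: query eel -> checks bit0=1, bit4=1, bit6=1 (all 1) -> maybe
Op 5: query gnu -> checks bit7=1, bit9=1, bit10=1 (all 1) -> maybe
Op 6: query eel -> checks bit0=1, bit4=1, bit6=1 (all 1) -> maybe
Query results in order: maybe maybe maybe

Answer: maybe maybe maybe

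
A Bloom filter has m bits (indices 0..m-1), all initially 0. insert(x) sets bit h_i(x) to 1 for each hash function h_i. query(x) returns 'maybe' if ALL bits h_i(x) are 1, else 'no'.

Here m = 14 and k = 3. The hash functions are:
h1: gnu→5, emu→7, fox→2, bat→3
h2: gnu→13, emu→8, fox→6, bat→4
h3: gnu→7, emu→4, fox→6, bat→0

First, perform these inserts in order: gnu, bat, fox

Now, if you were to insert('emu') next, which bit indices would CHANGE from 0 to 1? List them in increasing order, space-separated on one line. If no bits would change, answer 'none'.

Start: bits=00000000000000
After insert 'gnu': sets bits 5 7 13 -> bits=00000101000001
After insert 'bat': sets bits 0 3 4 -> bits=10011101000001
After insert 'fox': sets bits 2 6 -> bits=10111111000001
insert 'emu' would touch bits 4 7 8; currently bit4=1, bit7=1, bit8=0
Bits that are 0 among those (would change 0->1): 8

Answer: 8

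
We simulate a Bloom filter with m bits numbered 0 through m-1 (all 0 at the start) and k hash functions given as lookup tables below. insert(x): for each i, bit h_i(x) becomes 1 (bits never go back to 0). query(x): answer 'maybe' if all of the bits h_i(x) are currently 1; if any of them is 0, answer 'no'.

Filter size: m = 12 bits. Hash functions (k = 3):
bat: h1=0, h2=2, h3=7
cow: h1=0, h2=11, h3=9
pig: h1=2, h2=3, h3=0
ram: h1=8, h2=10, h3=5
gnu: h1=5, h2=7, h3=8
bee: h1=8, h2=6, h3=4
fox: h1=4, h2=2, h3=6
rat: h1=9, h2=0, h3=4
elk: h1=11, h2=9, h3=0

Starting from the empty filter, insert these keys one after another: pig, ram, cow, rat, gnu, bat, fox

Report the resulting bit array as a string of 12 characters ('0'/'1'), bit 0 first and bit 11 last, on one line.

Start: bits=000000000000
After insert 'pig': sets bits 0 2 3 -> bits=101100000000
After insert 'ram': sets bits 5 8 10 -> bits=101101001010
After insert 'cow': sets bits 0 9 11 -> bits=101101001111
After insert 'rat': sets bits 0 4 9 -> bits=101111001111
After insert 'gnu': sets bits 5 7 8 -> bits=101111011111
After insert 'bat': sets bits 0 2 7 -> bits=101111011111
After insert 'fox': sets bits 2 4 6 -> bits=101111111111

Answer: 101111111111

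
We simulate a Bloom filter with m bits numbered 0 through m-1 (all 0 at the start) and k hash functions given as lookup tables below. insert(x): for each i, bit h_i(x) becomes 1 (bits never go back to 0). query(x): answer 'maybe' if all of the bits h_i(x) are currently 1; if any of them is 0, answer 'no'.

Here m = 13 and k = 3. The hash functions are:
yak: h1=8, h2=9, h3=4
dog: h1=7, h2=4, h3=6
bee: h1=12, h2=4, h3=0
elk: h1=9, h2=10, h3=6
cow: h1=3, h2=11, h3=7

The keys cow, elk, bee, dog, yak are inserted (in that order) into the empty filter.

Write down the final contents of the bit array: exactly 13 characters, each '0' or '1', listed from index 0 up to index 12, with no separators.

Start: bits=0000000000000
After insert 'cow': sets bits 3 7 11 -> bits=0001000100010
After insert 'elk': sets bits 6 9 10 -> bits=0001001101110
After insert 'bee': sets bits 0 4 12 -> bits=1001101101111
After insert 'dog': sets bits 4 6 7 -> bits=1001101101111
After insert 'yak': sets bits 4 8 9 -> bits=1001101111111

Answer: 1001101111111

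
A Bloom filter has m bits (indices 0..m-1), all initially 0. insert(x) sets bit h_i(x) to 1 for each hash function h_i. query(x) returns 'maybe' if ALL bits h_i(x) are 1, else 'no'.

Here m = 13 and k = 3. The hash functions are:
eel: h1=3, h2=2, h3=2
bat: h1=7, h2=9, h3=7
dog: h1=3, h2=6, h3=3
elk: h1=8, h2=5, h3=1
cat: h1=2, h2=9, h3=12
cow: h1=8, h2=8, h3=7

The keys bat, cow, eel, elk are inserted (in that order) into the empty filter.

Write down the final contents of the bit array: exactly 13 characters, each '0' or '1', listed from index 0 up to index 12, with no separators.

Answer: 0111010111000

Derivation:
Start: bits=0000000000000
After insert 'bat': sets bits 7 9 -> bits=0000000101000
After insert 'cow': sets bits 7 8 -> bits=0000000111000
After insert 'eel': sets bits 2 3 -> bits=0011000111000
After insert 'elk': sets bits 1 5 8 -> bits=0111010111000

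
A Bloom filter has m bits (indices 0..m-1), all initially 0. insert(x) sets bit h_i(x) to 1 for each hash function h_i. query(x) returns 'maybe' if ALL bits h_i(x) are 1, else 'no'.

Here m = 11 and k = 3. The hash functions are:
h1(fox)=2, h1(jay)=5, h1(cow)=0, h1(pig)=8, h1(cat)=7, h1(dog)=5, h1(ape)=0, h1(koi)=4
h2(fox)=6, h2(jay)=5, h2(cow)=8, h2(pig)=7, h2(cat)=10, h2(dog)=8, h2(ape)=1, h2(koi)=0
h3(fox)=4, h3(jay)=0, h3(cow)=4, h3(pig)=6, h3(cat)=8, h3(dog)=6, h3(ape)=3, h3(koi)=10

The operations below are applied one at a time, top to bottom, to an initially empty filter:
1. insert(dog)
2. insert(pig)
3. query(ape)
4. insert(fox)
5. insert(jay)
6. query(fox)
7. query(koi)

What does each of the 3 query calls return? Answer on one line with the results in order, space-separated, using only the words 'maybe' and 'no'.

Answer: no maybe no

Derivation:
Start: bits=00000000000
Op 1: insert dog -> sets bits 5 6 8 -> bits=00000110100
Op 2: insert pig -> sets bits 6 7 8 -> bits=00000111100
Op 3: query ape -> checks bit0=0, bit1=0, bit3=0 (has a 0) -> no
Op 4: insert fox -> sets bits 2 4 6 -> bits=00101111100
Op 5: insert jay -> sets bits 0 5 -> bits=10101111100
Op 6: query fox -> checks bit2=1, bit4=1, bit6=1 (all 1) -> maybe
Op 7: query koi -> checks bit0=1, bit4=1, bit10=0 (has a 0) -> no
Query results in order: no maybe no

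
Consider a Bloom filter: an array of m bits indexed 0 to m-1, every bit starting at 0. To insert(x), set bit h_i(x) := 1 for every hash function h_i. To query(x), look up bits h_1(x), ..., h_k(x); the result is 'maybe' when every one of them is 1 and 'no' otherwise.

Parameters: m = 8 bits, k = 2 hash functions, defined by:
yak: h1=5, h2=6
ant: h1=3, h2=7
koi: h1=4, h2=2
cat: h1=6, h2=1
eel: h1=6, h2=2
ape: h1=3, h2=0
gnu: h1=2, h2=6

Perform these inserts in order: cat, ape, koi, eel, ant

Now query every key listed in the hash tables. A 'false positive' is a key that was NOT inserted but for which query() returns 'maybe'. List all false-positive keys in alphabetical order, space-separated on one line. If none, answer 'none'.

Start: bits=00000000
After insert 'cat': sets bits 1 6 -> bits=01000010
After insert 'ape': sets bits 0 3 -> bits=11010010
After insert 'koi': sets bits 2 4 -> bits=11111010
After insert 'eel': sets bits 2 6 -> bits=11111010
After insert 'ant': sets bits 3 7 -> bits=11111011
Not inserted: gnu yak — query each against bits=11111011:
query gnu: checks bit2=1, bit6=1 (all 1) -> maybe => FALSE POSITIVE
query yak: checks bit5=0, bit6=1 (has a 0) -> no => not a false positive
False positives (alphabetical): gnu

Answer: gnu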